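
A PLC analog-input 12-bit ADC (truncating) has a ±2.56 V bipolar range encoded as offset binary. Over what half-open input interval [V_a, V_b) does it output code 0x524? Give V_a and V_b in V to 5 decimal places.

[-0.91500 V, -0.91375 V)

LSB = 5.12/2^12 = 1.250 mV.
Code 0x524 = 1316 decimal.
V_a = V_low + 1316·LSB = -0.915 V; V_b = V_low + 1317·LSB = -0.91375 V.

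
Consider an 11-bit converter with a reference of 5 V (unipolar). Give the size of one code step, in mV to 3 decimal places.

2.441 mV

Full-scale span = 5 V.
LSB = 5 / 2^11 = 5 / 2048 = 0.00244141 V = 2.441 mV.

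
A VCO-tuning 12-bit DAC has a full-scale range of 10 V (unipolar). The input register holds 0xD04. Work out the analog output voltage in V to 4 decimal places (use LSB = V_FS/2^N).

8.1348 V

LSB = 10 V / 2^12 = 2.441 mV.
Code 0xD04 = 3332 decimal.
V_out = 0 + 3332 × 0.00244141 V = 8.13477 V.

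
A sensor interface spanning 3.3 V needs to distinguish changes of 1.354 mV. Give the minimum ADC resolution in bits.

12 bits

Number of steps required ≥ 3.3 V / 1.354 mV = 2437.22.
Need 2^N ≥ 2437.22; 2^11 = 2048, 2^12 = 4096.
Minimum N = 12.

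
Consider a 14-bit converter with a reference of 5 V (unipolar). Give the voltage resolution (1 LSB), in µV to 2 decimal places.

Full-scale span = 5 V.
LSB = 5 / 2^14 = 5 / 16384 = 0.000305176 V = 305.18 µV.

305.18 µV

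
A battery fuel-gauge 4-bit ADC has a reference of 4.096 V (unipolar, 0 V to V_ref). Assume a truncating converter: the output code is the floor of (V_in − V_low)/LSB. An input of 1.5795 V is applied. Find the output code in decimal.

LSB = 4.096 V / 16 = 256.000 mV.
(1.5795 − 0) / 0.256 = 6.170 LSBs.
So the output code is 6.

code 6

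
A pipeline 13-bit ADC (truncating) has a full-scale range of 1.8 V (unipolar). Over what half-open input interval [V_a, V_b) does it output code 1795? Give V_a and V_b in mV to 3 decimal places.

LSB = 1.8/2^13 = 219.73 µV.
V_a = V_low + 1795·LSB = 0.394409 V; V_b = V_low + 1796·LSB = 0.394629 V.

[394.409 mV, 394.629 mV)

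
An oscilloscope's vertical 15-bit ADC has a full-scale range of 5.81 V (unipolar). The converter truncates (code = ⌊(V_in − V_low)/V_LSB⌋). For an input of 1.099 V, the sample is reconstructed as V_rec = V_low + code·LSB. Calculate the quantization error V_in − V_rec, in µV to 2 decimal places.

50.42 µV

LSB = 5.81/2^15 = 177.31 µV.
(V_in − V_low)/LSB = (1.099 − 0)/0.000177307 = 6198.2843 → code 6198 (floor).
V_rec = 0 + 6198·0.000177307 = 1.0989496 V.
Error = 1.099 − 1.0989496 = 5.0415e-05 V = 50.42 µV.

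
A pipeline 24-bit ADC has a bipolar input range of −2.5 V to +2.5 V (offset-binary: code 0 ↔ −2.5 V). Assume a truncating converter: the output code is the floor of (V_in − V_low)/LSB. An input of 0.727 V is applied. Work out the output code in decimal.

With 16777216 levels over 5 V, one step is 0.30 µV.
(V_in − V_low)/LSB = (0.727 − (−2.5)) / 2.98023e-07 = 10828015.206.
⌊·⌋(10828015.206) = 10828015.

code 10828015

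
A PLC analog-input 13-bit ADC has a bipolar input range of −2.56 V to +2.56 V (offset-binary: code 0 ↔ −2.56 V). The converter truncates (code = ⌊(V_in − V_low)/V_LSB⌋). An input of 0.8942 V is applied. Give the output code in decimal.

With 8192 levels over 5.12 V, one step is 0.625 mV.
(V_in − V_low)/LSB = (0.8942 − (−2.56)) / 0.000625 = 5526.720.
⌊·⌋(5526.720) = 5526.

code 5526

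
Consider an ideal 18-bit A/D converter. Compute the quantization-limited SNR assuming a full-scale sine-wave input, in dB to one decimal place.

SNR ≈ 6.02·N + 1.76 dB = 6.02·18 + 1.76 = 110.12 dB.

110.1 dB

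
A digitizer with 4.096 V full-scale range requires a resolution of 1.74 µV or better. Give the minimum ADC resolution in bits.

Number of steps required ≥ 4.096 V / 1.74 µV = 2354022.99.
Need 2^N ≥ 2354022.99; 2^21 = 2097152, 2^22 = 4194304.
Minimum N = 22.

22 bits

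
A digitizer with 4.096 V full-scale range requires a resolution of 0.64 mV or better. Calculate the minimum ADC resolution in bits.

13 bits

Number of steps required ≥ 4.096 V / 0.64 mV = 6400.00.
Need 2^N ≥ 6400.00; 2^12 = 4096, 2^13 = 8192.
Minimum N = 13.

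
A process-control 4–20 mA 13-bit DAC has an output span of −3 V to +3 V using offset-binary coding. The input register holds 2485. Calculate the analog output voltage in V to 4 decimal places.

LSB = 6 V / 2^13 = 0.732 mV.
V_out = (−3) + 2485 × 0.000732422 V = -1.17993 V.

-1.1799 V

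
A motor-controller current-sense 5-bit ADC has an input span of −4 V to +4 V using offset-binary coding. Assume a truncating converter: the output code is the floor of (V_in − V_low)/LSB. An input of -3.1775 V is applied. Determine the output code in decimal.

Full-scale span = 8 V; LSB = 8/2^5 = 250.000 mV.
(V_in − V_low)/LSB = (-3.1775 − (−4)) / 0.25 = 3.290.
Floor → code 3.

code 3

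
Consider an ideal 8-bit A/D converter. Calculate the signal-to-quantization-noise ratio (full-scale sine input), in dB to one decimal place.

SNR ≈ 6.02·N + 1.76 dB = 6.02·8 + 1.76 = 49.92 dB.

49.9 dB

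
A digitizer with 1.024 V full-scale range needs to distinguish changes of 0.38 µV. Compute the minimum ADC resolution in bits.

Number of steps required ≥ 1.024 V / 0.38 µV = 2694736.84.
Need 2^N ≥ 2694736.84; 2^21 = 2097152, 2^22 = 4194304.
Minimum N = 22.

22 bits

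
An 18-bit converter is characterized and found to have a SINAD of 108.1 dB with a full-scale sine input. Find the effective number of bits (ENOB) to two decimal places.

ENOB = (SINAD − 1.76) / 6.02 = (108.1 − 1.76)/6.02 = 17.664.

17.66 bits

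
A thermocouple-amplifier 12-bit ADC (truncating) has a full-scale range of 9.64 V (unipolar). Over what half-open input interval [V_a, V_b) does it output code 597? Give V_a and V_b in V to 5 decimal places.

[1.40505 V, 1.40740 V)

LSB = 9.64/2^12 = 2.354 mV.
V_a = V_low + 597·LSB = 1.40505 V; V_b = V_low + 598·LSB = 1.4074 V.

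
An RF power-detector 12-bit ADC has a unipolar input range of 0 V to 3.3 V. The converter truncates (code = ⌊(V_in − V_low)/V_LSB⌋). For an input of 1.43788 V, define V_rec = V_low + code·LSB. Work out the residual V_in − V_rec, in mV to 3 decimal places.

LSB = 3.3/2^12 = 0.806 mV.
Scaled input = 1784.7141 LSBs, so code = 1784.
V_rec = 0 + 1784·0.000805664 = 1.4373047 V.
V_in − V_rec = 0.000575312 V = 0.575 mV.

0.575 mV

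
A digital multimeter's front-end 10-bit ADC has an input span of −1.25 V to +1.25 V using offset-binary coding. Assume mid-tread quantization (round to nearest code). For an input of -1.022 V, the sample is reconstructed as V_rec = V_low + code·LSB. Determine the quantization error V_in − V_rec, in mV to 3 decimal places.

One LSB is 2.5 V / 1024 = 2.441 mV.
(-1.022 − (−1.25))/0.00244141 = 93.3888; round gives code 93.
Reconstructed: -1.0229492 V.
Difference: 0.000949219 V → 0.949 mV.

0.949 mV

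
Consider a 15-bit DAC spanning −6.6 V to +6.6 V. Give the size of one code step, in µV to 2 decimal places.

402.83 µV

Full-scale span = 13.2 V.
LSB = 13.2 / 2^15 = 13.2 / 32768 = 0.000402832 V = 402.83 µV.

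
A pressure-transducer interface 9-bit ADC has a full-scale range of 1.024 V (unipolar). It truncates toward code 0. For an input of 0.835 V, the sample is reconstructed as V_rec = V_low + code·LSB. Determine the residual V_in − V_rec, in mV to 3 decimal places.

1.000 mV

Step size: 1.024 V ÷ 2^9 = 2.000 mV.
(V_in − V_low)/LSB = (0.835 − 0)/0.002 = 417.5000 → code 417 (floor).
Reconstructed: 0.834 V.
Difference: 0.001 V → 1.000 mV.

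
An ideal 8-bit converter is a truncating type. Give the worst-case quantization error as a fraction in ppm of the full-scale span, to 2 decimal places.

3906.25 ppm

Truncating → worst-case error = 1 LSB = V_FS/2^8, so 1e+06/256 = 3906.25 ppm of full scale.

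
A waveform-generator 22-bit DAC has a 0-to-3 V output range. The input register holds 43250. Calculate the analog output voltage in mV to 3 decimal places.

LSB = 3 V / 2^22 = 0.72 µV.
V_out = 0 + 43250 × 7.15256e-07 V = 0.0309348 V.
= 30.935 mV.

30.935 mV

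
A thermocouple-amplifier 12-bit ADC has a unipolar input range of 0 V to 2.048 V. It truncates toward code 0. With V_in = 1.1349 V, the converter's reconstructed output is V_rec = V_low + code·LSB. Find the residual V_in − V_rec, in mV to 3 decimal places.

Step size: 2.048 V ÷ 2^12 = 0.500 mV.
Scaled input = 2269.8000 LSBs, so code = 2269.
Code 2269 maps back to 0 + 2269×0.0005 V = 1.1345 V.
Error = 1.1349 − 1.1345 = 0.0004 V = 0.400 mV.

0.400 mV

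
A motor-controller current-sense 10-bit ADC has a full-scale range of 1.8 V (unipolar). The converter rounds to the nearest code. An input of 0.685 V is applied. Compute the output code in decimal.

code 390

Full-scale span = 1.8 V; LSB = 1.8/2^10 = 1.758 mV.
(0.685 − 0) / 0.00175781 = 389.689 LSBs.
Round → code 390.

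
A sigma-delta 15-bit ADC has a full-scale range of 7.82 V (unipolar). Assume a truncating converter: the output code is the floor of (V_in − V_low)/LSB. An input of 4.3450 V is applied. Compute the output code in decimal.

With 32768 levels over 7.82 V, one step is 238.65 µV.
(V_in − V_low)/LSB = (4.3450 − 0) / 0.000238647 = 18206.772.
So the output code is 18206.

code 18206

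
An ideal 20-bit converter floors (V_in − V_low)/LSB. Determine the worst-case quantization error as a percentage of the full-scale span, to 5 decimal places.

Truncating → worst-case error = 1 LSB = V_FS/2^20, so 100/1048576 = 9.53674e-05 % of full scale.

0.00010 %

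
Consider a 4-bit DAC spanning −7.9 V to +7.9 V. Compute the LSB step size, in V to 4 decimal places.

Full-scale span = 15.8 V.
LSB = 15.8 / 2^4 = 15.8 / 16 = 0.9875 V = 0.9875 V.

0.9875 V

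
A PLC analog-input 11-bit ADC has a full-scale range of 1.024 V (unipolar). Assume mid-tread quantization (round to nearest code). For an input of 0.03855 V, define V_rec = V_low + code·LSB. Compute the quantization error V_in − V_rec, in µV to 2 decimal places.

Step size: 1.024 V ÷ 2^11 = 0.500 mV.
(V_in − V_low)/LSB = (0.03855 − 0)/0.0005 = 77.1000 → code 77 (round).
Code 77 maps back to 0 + 77×0.0005 V = 0.0385 V.
Difference: 5e-05 V → 50.00 µV.

50.00 µV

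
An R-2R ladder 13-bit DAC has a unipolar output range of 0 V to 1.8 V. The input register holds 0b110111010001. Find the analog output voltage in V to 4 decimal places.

LSB = 1.8 V / 2^13 = 219.73 µV.
Code 0b110111010001 = 3537 decimal.
V_out = 0 + 3537 × 0.000219727 V = 0.777173 V.

0.7772 V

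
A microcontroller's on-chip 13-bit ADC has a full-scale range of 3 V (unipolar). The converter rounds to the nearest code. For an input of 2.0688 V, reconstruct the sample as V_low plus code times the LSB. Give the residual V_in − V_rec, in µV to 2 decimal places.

LSB = 3/2^13 = 366.21 µV.
Scaled input = 5649.2032 LSBs, so code = 5649.
V_rec = 0 + 5649·0.000366211 = 2.0687256 V.
V_in − V_rec = 7.44141e-05 V = 74.41 µV.

74.41 µV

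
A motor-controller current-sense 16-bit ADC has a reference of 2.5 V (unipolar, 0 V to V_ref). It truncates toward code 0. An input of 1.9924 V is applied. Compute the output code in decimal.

Full-scale span = 2.5 V; LSB = 2.5/2^16 = 38.15 µV.
(1.9924 − 0) / 3.8147e-05 = 52229.571 LSBs.
So the output code is 52229.

code 52229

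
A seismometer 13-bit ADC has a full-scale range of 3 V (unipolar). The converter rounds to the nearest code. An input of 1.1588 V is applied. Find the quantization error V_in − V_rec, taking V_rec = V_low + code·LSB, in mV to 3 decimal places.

0.109 mV

LSB = 3/2^13 = 366.21 µV.
Scaled input = 3164.2965 LSBs, so code = 3164.
V_rec = 0 + 3164·0.000366211 = 1.1586914 V.
V_in − V_rec = 0.000108594 V = 0.109 mV.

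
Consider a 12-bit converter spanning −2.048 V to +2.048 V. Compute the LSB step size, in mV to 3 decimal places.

1.000 mV

Full-scale span = 4.096 V.
LSB = 4.096 / 2^12 = 4.096 / 4096 = 0.001 V = 1.000 mV.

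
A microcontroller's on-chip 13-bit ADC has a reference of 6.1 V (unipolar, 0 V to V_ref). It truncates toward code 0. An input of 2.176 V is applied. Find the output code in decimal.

Full-scale span = 6.1 V; LSB = 6.1/2^13 = 0.745 mV.
Input sits at 2922.261 steps above V_low.
⌊·⌋(2922.261) = 2922.

code 2922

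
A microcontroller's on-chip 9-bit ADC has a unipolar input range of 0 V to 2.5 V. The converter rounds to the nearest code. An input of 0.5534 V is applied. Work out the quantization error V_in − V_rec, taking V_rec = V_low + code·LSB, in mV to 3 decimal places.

1.642 mV

Step size: 2.5 V ÷ 2^9 = 4.883 mV.
(V_in − V_low)/LSB = (0.5534 − 0)/0.00488281 = 113.3363 → code 113 (round).
Code 113 maps back to 0 + 113×0.00488281 V = 0.55175781 V.
Difference: 0.00164219 V → 1.642 mV.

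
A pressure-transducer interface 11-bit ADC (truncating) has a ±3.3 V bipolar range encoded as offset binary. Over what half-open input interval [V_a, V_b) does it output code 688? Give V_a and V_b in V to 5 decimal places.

LSB = 6.6/2^11 = 3.223 mV.
V_a = V_low + 688·LSB = -1.08281 V; V_b = V_low + 689·LSB = -1.07959 V.

[-1.08281 V, -1.07959 V)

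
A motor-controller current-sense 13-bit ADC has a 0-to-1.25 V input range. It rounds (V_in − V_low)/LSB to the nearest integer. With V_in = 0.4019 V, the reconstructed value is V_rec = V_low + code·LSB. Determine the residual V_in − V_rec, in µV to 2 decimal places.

-16.50 µV

Step size: 1.25 V ÷ 2^13 = 152.59 µV.
(V_in − V_low)/LSB = (0.4019 − 0)/0.000152588 = 2633.8918 → code 2634 (round).
V_rec = 0 + 2634·0.000152588 = 0.4019165 V.
V_in − V_rec = -1.65039e-05 V = -16.50 µV.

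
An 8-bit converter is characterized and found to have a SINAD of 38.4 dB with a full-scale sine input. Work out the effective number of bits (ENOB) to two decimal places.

6.09 bits

ENOB = (SINAD − 1.76) / 6.02 = (38.4 − 1.76)/6.02 = 6.086.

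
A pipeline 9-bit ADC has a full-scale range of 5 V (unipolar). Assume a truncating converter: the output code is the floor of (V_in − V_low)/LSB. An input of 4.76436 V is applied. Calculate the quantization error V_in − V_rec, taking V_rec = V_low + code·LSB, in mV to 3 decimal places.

LSB = 5/2^9 = 9.766 mV.
(4.76436 − 0)/0.00976562 = 487.8705; ⌊·⌋ gives code 487.
Code 487 maps back to 0 + 487×0.00976562 V = 4.7558594 V.
Difference: 0.00850062 V → 8.501 mV.

8.501 mV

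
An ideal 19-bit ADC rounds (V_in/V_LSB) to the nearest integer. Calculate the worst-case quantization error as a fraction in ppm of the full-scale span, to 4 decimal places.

Rounding → worst-case error = ½ LSB = V_FS/2^20, so 1e+06/1048576 = 0.953674 ppm of full scale.

0.9537 ppm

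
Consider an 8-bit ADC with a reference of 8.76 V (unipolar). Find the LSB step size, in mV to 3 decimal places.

34.219 mV

Full-scale span = 8.76 V.
LSB = 8.76 / 2^8 = 8.76 / 256 = 0.0342187 V = 34.219 mV.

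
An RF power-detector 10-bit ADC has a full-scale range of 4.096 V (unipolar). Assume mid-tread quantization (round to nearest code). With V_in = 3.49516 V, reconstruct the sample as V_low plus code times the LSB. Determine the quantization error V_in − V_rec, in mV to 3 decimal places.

LSB = 4.096/2^10 = 4.000 mV.
(V_in − V_low)/LSB = (3.49516 − 0)/0.004 = 873.7900 → code 874 (round).
V_rec = 0 + 874·0.004 = 3.496 V.
V_in − V_rec = -0.00084 V = -0.840 mV.

-0.840 mV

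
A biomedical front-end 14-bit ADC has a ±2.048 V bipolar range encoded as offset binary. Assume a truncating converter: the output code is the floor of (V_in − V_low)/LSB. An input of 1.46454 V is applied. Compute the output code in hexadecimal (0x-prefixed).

LSB = 4.096 V / 16384 = 250.00 µV.
Input sits at 14050.160 steps above V_low.
⌊·⌋(14050.160) = 14050.
In hexadecimal (0x-prefixed): 0x36E2.

code 0x36E2 (decimal 14050)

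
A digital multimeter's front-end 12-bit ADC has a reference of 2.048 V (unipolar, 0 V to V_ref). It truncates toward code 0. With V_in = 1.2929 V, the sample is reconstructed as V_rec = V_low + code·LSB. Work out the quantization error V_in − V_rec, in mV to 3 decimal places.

0.400 mV

LSB = 2.048/2^12 = 0.500 mV.
(V_in − V_low)/LSB = (1.2929 − 0)/0.0005 = 2585.8000 → code 2585 (floor).
Code 2585 maps back to 0 + 2585×0.0005 V = 1.2925 V.
Error = 1.2929 − 1.2925 = 0.0004 V = 0.400 mV.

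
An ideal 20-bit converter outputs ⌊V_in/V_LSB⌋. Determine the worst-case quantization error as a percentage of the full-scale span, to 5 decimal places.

0.00010 %

Truncating → worst-case error = 1 LSB = V_FS/2^20, so 100/1048576 = 9.53674e-05 % of full scale.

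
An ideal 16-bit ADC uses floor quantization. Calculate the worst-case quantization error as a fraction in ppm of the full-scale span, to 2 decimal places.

Truncating → worst-case error = 1 LSB = V_FS/2^16, so 1e+06/65536 = 15.2588 ppm of full scale.

15.26 ppm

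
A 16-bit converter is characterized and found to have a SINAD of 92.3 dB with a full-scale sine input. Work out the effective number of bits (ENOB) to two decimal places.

ENOB = (SINAD − 1.76) / 6.02 = (92.3 − 1.76)/6.02 = 15.040.

15.04 bits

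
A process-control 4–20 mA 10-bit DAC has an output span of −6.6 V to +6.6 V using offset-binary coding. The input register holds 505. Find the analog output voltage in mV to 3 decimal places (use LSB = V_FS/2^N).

-90.234 mV

LSB = 13.2 V / 2^10 = 12.891 mV.
V_out = (−6.6) + 505 × 0.0128906 V = -0.0902344 V.
= -90.234 mV.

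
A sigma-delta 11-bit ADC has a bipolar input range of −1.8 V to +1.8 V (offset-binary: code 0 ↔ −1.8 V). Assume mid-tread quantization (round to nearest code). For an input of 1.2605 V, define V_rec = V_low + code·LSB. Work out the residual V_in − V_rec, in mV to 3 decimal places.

0.148 mV

LSB = 3.6/2^11 = 1.758 mV.
(V_in − V_low)/LSB = (1.2605 − (−1.8))/0.00175781 = 1741.0844 → code 1741 (round).
Reconstructed: 1.2603516 V.
V_in − V_rec = 0.000148437 V = 0.148 mV.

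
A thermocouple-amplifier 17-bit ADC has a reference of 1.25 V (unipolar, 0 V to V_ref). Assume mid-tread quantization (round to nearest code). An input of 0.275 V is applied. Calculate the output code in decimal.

code 28836

Full-scale span = 1.25 V; LSB = 1.25/2^17 = 9.54 µV.
(0.275 − 0) / 9.53674e-06 = 28835.840 LSBs.
So the output code is 28836.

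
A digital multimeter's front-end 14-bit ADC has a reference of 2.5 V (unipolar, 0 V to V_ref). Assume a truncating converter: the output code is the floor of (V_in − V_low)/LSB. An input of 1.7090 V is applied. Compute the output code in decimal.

Full-scale span = 2.5 V; LSB = 2.5/2^14 = 152.59 µV.
(1.7090 − 0) / 0.000152588 = 11200.102 LSBs.
Floor → code 11200.

code 11200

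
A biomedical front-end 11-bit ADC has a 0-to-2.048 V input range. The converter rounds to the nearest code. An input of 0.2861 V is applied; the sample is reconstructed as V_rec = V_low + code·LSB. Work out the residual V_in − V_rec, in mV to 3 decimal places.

0.100 mV

Step size: 2.048 V ÷ 2^11 = 1.000 mV.
(V_in − V_low)/LSB = (0.2861 − 0)/0.001 = 286.1000 → code 286 (round).
Code 286 maps back to 0 + 286×0.001 V = 0.286 V.
Difference: 0.0001 V → 0.100 mV.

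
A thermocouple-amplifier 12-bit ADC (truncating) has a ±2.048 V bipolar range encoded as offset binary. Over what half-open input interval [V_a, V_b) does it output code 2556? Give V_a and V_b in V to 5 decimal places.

LSB = 4.096/2^12 = 1.000 mV.
V_a = V_low + 2556·LSB = 0.508 V; V_b = V_low + 2557·LSB = 0.509 V.

[0.50800 V, 0.50900 V)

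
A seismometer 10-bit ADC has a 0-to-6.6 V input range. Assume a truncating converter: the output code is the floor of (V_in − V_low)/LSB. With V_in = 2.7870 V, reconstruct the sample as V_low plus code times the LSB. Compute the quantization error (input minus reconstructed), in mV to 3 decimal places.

One LSB is 6.6 V / 1024 = 6.445 mV.
(V_in − V_low)/LSB = (2.7870 − 0)/0.00644531 = 432.4073 → code 432 (floor).
Code 432 maps back to 0 + 432×0.00644531 V = 2.784375 V.
Error = 2.7870 − 2.784375 = 0.002625 V = 2.625 mV.

2.625 mV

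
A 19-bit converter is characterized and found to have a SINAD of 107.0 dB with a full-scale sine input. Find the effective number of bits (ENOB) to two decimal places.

ENOB = (SINAD − 1.76) / 6.02 = (107.0 − 1.76)/6.02 = 17.482.

17.48 bits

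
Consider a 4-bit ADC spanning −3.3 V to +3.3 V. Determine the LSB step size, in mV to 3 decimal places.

412.500 mV

Full-scale span = 6.6 V.
LSB = 6.6 / 2^4 = 6.6 / 16 = 0.4125 V = 412.500 mV.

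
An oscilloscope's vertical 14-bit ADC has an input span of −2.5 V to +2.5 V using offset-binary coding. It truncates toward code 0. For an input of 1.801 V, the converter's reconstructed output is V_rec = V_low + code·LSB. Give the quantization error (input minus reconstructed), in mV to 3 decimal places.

0.158 mV

Step size: 5 V ÷ 2^14 = 305.18 µV.
(V_in − V_low)/LSB = (1.801 − (−2.5))/0.000305176 = 14093.5168 → code 14093 (floor).
Code 14093 maps back to (−2.5) + 14093×0.000305176 V = 1.8008423 V.
Difference: 0.000157715 V → 0.158 mV.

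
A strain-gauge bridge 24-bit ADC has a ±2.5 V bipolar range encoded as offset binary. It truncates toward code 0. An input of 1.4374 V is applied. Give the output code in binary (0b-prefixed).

code 0b110010011001100001001010 (decimal 13211722)

Full-scale span = 5 V; LSB = 5/2^24 = 0.30 µV.
(V_in − V_low)/LSB = (1.4374 − (−2.5)) / 2.98023e-07 = 13211722.056.
So the output code is 13211722.
In binary (0b-prefixed): 0b110010011001100001001010.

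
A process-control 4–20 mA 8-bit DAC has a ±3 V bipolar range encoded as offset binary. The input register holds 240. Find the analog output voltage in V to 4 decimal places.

LSB = 6 V / 2^8 = 23.438 mV.
V_out = (−3) + 240 × 0.0234375 V = 2.625 V.

2.6250 V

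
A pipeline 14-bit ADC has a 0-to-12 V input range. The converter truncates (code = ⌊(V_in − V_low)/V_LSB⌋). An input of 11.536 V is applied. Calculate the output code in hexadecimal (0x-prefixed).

code 0x3D86 (decimal 15750)

LSB = 12 V / 16384 = 0.732 mV.
(11.536 − 0) / 0.000732422 = 15750.485 LSBs.
⌊·⌋(15750.485) = 15750.
In hexadecimal (0x-prefixed): 0x3D86.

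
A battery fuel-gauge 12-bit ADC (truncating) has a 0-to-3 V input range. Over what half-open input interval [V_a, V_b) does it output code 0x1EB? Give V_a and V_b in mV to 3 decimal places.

LSB = 3/2^12 = 0.732 mV.
Code 0x1EB = 491 decimal.
V_a = V_low + 491·LSB = 0.359619 V; V_b = V_low + 492·LSB = 0.360352 V.

[359.619 mV, 360.352 mV)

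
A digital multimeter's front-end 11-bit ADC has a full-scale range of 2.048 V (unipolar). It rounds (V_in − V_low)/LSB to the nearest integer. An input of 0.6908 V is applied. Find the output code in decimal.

code 691

Full-scale span = 2.048 V; LSB = 2.048/2^11 = 1.000 mV.
Input sits at 690.800 steps above V_low.
round(690.800) = 691.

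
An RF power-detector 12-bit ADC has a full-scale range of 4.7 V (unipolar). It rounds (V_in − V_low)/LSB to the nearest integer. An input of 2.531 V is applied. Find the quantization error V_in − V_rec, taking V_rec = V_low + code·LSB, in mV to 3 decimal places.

LSB = 4.7/2^12 = 1.147 mV.
(V_in − V_low)/LSB = (2.531 − 0)/0.00114746 = 2205.7396 → code 2206 (round).
V_rec = 0 + 2206·0.00114746 = 2.5312988 V.
Error = 2.531 − 2.5312988 = -0.000298828 V = -0.299 mV.

-0.299 mV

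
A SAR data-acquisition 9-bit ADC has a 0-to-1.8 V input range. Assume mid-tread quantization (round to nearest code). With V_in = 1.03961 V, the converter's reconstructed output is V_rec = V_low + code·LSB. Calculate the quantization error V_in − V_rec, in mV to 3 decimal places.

Step size: 1.8 V ÷ 2^9 = 3.516 mV.
(1.03961 − 0)/0.00351563 = 295.7113; round gives code 296.
V_rec = 0 + 296·0.00351563 = 1.040625 V.
Difference: -0.001015 V → -1.015 mV.

-1.015 mV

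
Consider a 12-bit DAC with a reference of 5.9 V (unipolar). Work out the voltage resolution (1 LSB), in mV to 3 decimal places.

Full-scale span = 5.9 V.
LSB = 5.9 / 2^12 = 5.9 / 4096 = 0.00144043 V = 1.440 mV.

1.440 mV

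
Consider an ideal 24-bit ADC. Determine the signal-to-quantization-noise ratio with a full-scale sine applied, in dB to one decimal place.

146.2 dB

SNR ≈ 6.02·N + 1.76 dB = 6.02·24 + 1.76 = 146.24 dB.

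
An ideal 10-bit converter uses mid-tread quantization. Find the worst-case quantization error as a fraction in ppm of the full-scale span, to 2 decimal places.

Rounding → worst-case error = ½ LSB = V_FS/2^11, so 1e+06/2048 = 488.281 ppm of full scale.

488.28 ppm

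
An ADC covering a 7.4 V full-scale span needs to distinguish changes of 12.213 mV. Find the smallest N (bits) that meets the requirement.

10 bits

Number of steps required ≥ 7.4 V / 12.213 mV = 605.91.
Need 2^N ≥ 605.91; 2^9 = 512, 2^10 = 1024.
Minimum N = 10.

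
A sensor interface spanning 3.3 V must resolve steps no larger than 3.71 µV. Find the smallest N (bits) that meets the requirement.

20 bits

Number of steps required ≥ 3.3 V / 3.71 µV = 889487.87.
Need 2^N ≥ 889487.87; 2^19 = 524288, 2^20 = 1048576.
Minimum N = 20.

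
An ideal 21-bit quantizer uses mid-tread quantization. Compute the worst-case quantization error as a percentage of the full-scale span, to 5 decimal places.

Rounding → worst-case error = ½ LSB = V_FS/2^22, so 100/4194304 = 2.38419e-05 % of full scale.

0.00002 %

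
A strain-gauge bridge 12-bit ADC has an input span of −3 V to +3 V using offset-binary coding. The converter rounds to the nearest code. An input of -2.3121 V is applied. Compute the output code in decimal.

With 4096 levels over 6 V, one step is 1.465 mV.
(V_in − V_low)/LSB = (-2.3121 − (−3)) / 0.00146484 = 469.606.
round(469.606) = 470.

code 470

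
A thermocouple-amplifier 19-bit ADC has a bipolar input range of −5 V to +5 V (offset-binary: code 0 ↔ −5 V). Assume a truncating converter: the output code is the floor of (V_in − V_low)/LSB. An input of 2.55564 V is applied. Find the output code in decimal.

With 524288 levels over 10 V, one step is 19.07 µV.
(V_in − V_low)/LSB = (2.55564 − (−5)) / 1.90735e-05 = 396133.138.
Floor → code 396133.

code 396133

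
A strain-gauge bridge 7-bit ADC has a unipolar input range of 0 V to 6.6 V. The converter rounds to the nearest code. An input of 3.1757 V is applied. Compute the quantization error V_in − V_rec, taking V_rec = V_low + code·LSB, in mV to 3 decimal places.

-21.175 mV

Step size: 6.6 V ÷ 2^7 = 51.562 mV.
(V_in − V_low)/LSB = (3.1757 − 0)/0.0515625 = 61.5893 → code 62 (round).
V_rec = 0 + 62·0.0515625 = 3.196875 V.
Error = 3.1757 − 3.196875 = -0.021175 V = -21.175 mV.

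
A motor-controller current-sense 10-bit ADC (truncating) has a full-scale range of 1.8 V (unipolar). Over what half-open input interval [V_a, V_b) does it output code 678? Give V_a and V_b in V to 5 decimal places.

[1.19180 V, 1.19355 V)

LSB = 1.8/2^10 = 1.758 mV.
V_a = V_low + 678·LSB = 1.1918 V; V_b = V_low + 679·LSB = 1.19355 V.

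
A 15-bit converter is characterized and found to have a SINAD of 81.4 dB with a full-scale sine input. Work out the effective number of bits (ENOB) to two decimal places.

ENOB = (SINAD − 1.76) / 6.02 = (81.4 − 1.76)/6.02 = 13.229.

13.23 bits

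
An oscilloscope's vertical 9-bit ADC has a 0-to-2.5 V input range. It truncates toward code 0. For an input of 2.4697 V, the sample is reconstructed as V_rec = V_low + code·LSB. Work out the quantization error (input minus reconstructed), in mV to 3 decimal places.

LSB = 2.5/2^9 = 4.883 mV.
(2.4697 − 0)/0.00488281 = 505.7946; ⌊·⌋ gives code 505.
Code 505 maps back to 0 + 505×0.00488281 V = 2.4658203 V.
Difference: 0.00387969 V → 3.880 mV.

3.880 mV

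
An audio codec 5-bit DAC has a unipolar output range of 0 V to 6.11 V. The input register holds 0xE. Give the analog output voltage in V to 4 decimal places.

LSB = 6.11 V / 2^5 = 190.938 mV.
Code 0xE = 14 decimal.
V_out = 0 + 14 × 0.190938 V = 2.67313 V.

2.6731 V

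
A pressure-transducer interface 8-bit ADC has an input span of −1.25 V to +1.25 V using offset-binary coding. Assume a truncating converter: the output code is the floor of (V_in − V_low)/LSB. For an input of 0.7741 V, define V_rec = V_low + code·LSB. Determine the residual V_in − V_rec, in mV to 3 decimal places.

LSB = 2.5/2^8 = 9.766 mV.
Scaled input = 207.2678 LSBs, so code = 207.
V_rec = (−1.25) + 207·0.00976562 = 0.77148438 V.
V_in − V_rec = 0.00261562 V = 2.616 mV.

2.616 mV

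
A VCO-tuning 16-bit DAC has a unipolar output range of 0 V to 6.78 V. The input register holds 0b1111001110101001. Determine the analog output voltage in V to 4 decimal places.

6.4532 V

LSB = 6.78 V / 2^16 = 103.45 µV.
Code 0b1111001110101001 = 62377 decimal.
V_out = 0 + 62377 × 0.000103455 V = 6.45319 V.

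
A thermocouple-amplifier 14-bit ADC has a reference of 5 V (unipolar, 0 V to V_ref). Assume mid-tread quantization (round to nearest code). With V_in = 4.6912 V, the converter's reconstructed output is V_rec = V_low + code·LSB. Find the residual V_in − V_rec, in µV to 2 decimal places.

LSB = 5/2^14 = 305.18 µV.
(4.6912 − 0)/0.000305176 = 15372.1242; round gives code 15372.
Reconstructed: 4.6911621 V.
V_in − V_rec = 3.78906e-05 V = 37.89 µV.

37.89 µV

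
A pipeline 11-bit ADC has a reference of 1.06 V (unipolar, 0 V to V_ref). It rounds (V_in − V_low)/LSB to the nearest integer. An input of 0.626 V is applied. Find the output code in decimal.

With 2048 levels over 1.06 V, one step is 0.518 mV.
(V_in − V_low)/LSB = (0.626 − 0) / 0.000517578 = 1209.479.
So the output code is 1209.

code 1209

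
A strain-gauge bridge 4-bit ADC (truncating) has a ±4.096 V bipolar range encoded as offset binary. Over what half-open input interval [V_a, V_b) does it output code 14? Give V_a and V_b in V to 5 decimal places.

[3.07200 V, 3.58400 V)

LSB = 8.192/2^4 = 0.5120 V.
V_a = V_low + 14·LSB = 3.072 V; V_b = V_low + 15·LSB = 3.584 V.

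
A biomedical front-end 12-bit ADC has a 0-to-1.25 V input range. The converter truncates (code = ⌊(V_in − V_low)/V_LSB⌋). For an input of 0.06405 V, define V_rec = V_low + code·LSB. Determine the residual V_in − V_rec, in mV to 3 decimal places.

0.268 mV

Step size: 1.25 V ÷ 2^12 = 305.18 µV.
(V_in − V_low)/LSB = (0.06405 − 0)/0.000305176 = 209.8790 → code 209 (floor).
Code 209 maps back to 0 + 209×0.000305176 V = 0.063781738 V.
V_in − V_rec = 0.000268262 V = 0.268 mV.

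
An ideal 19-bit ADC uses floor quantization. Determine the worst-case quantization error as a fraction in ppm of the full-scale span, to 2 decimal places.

1.91 ppm

Truncating → worst-case error = 1 LSB = V_FS/2^19, so 1e+06/524288 = 1.90735 ppm of full scale.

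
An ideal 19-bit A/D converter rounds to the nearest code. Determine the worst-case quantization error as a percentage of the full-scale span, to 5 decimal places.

0.00010 %

Rounding → worst-case error = ½ LSB = V_FS/2^20, so 100/1048576 = 9.53674e-05 % of full scale.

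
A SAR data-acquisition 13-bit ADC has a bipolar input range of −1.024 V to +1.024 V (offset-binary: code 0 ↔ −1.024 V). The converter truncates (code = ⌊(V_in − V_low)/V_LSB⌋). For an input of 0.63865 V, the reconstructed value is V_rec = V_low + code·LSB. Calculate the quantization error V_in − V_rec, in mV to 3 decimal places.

Step size: 2.048 V ÷ 2^13 = 250.00 µV.
(0.63865 − (−1.024))/0.00025 = 6650.6000; ⌊·⌋ gives code 6650.
Reconstructed: 0.6385 V.
Difference: 0.00015 V → 0.150 mV.

0.150 mV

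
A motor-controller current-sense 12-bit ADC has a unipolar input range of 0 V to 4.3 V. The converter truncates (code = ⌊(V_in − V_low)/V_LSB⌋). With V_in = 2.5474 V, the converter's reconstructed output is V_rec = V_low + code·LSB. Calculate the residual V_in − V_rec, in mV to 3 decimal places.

0.574 mV

LSB = 4.3/2^12 = 1.050 mV.
Scaled input = 2426.5466 LSBs, so code = 2426.
Reconstructed: 2.5468262 V.
V_in − V_rec = 0.000573828 V = 0.574 mV.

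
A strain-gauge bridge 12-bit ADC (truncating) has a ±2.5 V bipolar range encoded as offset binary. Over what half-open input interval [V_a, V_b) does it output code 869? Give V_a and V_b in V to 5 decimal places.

LSB = 5/2^12 = 1.221 mV.
V_a = V_low + 869·LSB = -1.43921 V; V_b = V_low + 870·LSB = -1.43799 V.

[-1.43921 V, -1.43799 V)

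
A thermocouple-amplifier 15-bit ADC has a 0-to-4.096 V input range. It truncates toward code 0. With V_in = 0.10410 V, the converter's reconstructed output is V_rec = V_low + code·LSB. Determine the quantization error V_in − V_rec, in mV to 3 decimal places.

0.100 mV

Step size: 4.096 V ÷ 2^15 = 125.00 µV.
Scaled input = 832.8000 LSBs, so code = 832.
V_rec = 0 + 832·0.000125 = 0.104 V.
V_in − V_rec = 0.0001 V = 0.100 mV.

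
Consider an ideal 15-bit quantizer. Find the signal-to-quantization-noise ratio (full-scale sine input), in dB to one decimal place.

SNR ≈ 6.02·N + 1.76 dB = 6.02·15 + 1.76 = 92.06 dB.

92.1 dB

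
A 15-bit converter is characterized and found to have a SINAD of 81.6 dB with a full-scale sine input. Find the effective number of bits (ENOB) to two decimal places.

13.26 bits

ENOB = (SINAD − 1.76) / 6.02 = (81.6 − 1.76)/6.02 = 13.262.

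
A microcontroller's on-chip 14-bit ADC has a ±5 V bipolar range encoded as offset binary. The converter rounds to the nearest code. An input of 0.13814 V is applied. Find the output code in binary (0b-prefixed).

code 0b10000011100010 (decimal 8418)

With 16384 levels over 10 V, one step is 0.610 mV.
Input sits at 8418.329 steps above V_low.
So the output code is 8418.
In binary (0b-prefixed): 0b10000011100010.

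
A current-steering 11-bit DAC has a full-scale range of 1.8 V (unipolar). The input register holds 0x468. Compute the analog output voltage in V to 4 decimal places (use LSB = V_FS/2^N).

LSB = 1.8 V / 2^11 = 0.879 mV.
Code 0x468 = 1128 decimal.
V_out = 0 + 1128 × 0.000878906 V = 0.991406 V.

0.9914 V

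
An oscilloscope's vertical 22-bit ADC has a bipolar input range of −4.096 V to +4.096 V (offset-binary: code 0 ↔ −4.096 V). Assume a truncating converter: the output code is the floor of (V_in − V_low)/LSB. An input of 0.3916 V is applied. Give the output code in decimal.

code 2297651

Full-scale span = 8.192 V; LSB = 8.192/2^22 = 1.95 µV.
(0.3916 − (−4.096)) / 1.95313e-06 = 2297651.200 LSBs.
Floor → code 2297651.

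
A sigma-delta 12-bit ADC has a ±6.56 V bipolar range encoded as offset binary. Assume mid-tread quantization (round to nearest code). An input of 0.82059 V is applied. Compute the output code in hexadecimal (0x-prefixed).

Full-scale span = 13.12 V; LSB = 13.12/2^12 = 3.203 mV.
(0.82059 − (−6.56)) / 0.00320312 = 2304.184 LSBs.
So the output code is 2304.
In hexadecimal (0x-prefixed): 0x900.

code 0x900 (decimal 2304)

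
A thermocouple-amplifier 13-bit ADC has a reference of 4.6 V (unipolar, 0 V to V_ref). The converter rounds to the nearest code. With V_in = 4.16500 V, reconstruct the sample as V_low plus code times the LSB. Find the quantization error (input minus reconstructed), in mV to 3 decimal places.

One LSB is 4.6 V / 8192 = 0.562 mV.
(V_in − V_low)/LSB = (4.16500 − 0)/0.000561523 = 7417.3217 → code 7417 (round).
V_rec = 0 + 7417·0.000561523 = 4.1648193 V.
V_in − V_rec = 0.000180664 V = 0.181 mV.

0.181 mV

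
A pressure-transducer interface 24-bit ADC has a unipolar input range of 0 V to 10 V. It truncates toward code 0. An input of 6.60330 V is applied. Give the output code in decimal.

With 16777216 levels over 10 V, one step is 0.60 µV.
Input sits at 11078499.041 steps above V_low.
Floor → code 11078499.

code 11078499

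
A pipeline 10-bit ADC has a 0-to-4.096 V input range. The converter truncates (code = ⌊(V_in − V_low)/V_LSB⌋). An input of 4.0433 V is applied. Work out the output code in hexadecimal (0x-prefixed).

Full-scale span = 4.096 V; LSB = 4.096/2^10 = 4.000 mV.
(4.0433 − 0) / 0.004 = 1010.825 LSBs.
⌊·⌋(1010.825) = 1010.
In hexadecimal (0x-prefixed): 0x3F2.

code 0x3F2 (decimal 1010)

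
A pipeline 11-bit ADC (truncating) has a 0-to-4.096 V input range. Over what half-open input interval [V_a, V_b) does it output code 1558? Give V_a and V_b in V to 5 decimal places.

[3.11600 V, 3.11800 V)

LSB = 4.096/2^11 = 2.000 mV.
V_a = V_low + 1558·LSB = 3.116 V; V_b = V_low + 1559·LSB = 3.118 V.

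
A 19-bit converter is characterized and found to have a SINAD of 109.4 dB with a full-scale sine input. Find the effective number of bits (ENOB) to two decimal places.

17.88 bits

ENOB = (SINAD − 1.76) / 6.02 = (109.4 − 1.76)/6.02 = 17.880.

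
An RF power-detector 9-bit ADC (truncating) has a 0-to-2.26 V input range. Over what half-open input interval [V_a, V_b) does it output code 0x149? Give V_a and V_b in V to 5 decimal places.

[1.45223 V, 1.45664 V)

LSB = 2.26/2^9 = 4.414 mV.
Code 0x149 = 329 decimal.
V_a = V_low + 329·LSB = 1.45223 V; V_b = V_low + 330·LSB = 1.45664 V.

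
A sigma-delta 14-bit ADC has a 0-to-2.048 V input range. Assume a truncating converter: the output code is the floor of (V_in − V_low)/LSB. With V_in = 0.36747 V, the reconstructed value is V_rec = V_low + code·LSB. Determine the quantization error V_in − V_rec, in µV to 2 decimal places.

Step size: 2.048 V ÷ 2^14 = 125.00 µV.
(V_in − V_low)/LSB = (0.36747 − 0)/0.000125 = 2939.7600 → code 2939 (floor).
Code 2939 maps back to 0 + 2939×0.000125 V = 0.367375 V.
Error = 0.36747 − 0.367375 = 9.5e-05 V = 95.00 µV.

95.00 µV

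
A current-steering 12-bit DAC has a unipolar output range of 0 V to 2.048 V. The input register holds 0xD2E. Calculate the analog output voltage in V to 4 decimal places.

1.6870 V

LSB = 2.048 V / 2^12 = 0.500 mV.
Code 0xD2E = 3374 decimal.
V_out = 0 + 3374 × 0.0005 V = 1.687 V.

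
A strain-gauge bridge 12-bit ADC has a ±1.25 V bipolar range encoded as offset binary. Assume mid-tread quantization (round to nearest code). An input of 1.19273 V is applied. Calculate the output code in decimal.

LSB = 2.5 V / 4096 = 0.610 mV.
(1.19273 − (−1.25)) / 0.000610352 = 4002.169 LSBs.
round(4002.169) = 4002.

code 4002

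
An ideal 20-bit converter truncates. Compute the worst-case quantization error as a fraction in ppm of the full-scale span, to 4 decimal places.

0.9537 ppm

Truncating → worst-case error = 1 LSB = V_FS/2^20, so 1e+06/1048576 = 0.953674 ppm of full scale.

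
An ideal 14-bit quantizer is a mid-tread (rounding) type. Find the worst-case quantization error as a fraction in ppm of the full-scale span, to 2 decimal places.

Rounding → worst-case error = ½ LSB = V_FS/2^15, so 1e+06/32768 = 30.5176 ppm of full scale.

30.52 ppm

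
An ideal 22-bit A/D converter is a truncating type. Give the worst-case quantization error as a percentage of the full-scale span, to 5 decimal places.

0.00002 %

Truncating → worst-case error = 1 LSB = V_FS/2^22, so 100/4194304 = 2.38419e-05 % of full scale.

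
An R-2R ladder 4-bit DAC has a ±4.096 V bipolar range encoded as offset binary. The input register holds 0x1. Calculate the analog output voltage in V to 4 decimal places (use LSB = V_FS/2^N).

LSB = 8.192 V / 2^4 = 0.5120 V.
Code 0x1 = 1 decimal.
V_out = (−4.096) + 1 × 0.512 V = -3.584 V.

-3.5840 V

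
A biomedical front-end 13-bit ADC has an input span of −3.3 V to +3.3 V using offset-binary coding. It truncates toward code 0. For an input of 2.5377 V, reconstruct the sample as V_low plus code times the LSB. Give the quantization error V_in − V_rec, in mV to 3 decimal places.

Step size: 6.6 V ÷ 2^13 = 0.806 mV.
Scaled input = 7245.8240 LSBs, so code = 7245.
Reconstructed: 2.5370361 V.
Difference: 0.000663867 V → 0.664 mV.

0.664 mV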